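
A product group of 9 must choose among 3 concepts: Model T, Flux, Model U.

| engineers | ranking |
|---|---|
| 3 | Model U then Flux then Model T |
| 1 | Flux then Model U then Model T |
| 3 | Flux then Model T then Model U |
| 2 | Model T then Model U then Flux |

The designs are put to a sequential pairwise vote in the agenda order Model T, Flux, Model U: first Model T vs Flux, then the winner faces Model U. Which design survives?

Round 1: Model T vs Flux — 2–7, Flux advances.
Round 2: Flux vs Model U — 4–5, Model U advances.
The agenda winner is Model U.

Model U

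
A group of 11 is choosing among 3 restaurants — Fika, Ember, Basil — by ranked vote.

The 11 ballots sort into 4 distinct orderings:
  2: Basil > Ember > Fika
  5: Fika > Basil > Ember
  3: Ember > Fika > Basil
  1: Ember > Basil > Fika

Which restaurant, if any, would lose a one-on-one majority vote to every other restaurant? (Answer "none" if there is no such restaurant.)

none

Pairwise majorities:
Fika vs Ember: Ember wins 6–5.
Fika vs Basil: 5+3 = 8 for Fika, 3 for Basil — Fika by 8–3.
Ember vs Basil: Basil wins 7–4.
No restaurant is winless: Fika beats Basil; Ember beats Fika; Basil beats Ember. There is no Condorcet loser.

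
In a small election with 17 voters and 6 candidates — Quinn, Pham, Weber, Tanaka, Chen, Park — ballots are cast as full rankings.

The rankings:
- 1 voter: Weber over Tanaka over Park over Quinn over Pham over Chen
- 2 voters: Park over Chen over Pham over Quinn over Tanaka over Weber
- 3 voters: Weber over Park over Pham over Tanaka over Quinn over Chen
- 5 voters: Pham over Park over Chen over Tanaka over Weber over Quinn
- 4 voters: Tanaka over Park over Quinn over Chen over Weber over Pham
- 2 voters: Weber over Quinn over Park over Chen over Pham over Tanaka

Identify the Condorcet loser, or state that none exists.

Pairwise majorities:
Quinn–Pham: Pham 10–7.
Quinn–Weber: Weber 11–6.
Quinn vs Tanaka: Tanaka wins 13–4.
Quinn vs Chen: 1+3+4+2 = 10 for Quinn, 7 for Chen — Quinn by 10–7.
Quinn vs Park: Quinn preferred on 2 ballots; Park wins 15–2.
Pham vs Weber: Pham is ranked higher on 2+5 = 7 ballots, Weber on 10. Weber wins 10–7.
Pham vs Tanaka: Pham preferred on 2+3+5+2 = 12 ballots; Pham wins 12–5.
Pham vs Chen: Pham preferred on 1+3+5 = 9 ballots; Pham wins 9–8.
Pham vs Park: Pham is ranked higher on 5 ballots, Park on 12. Park wins 12–5.
Weber vs Tanaka: Tanaka wins 11–6.
Weber vs Chen: Chen, 11–6.
Weber vs Park: Park, 11–6.
Tanaka–Chen: Chen 9–8.
Tanaka vs Park: Tanaka preferred on 1+4 = 5 ballots; Park wins 12–5.
Chen vs Park: 0 to 17, Park.
Every candidate wins at least one matchup (Quinn beats Chen; Pham beats Quinn; Weber beats Quinn; Tanaka beats Quinn; Chen beats Weber; Park beats Quinn), so there is no Condorcet loser.

none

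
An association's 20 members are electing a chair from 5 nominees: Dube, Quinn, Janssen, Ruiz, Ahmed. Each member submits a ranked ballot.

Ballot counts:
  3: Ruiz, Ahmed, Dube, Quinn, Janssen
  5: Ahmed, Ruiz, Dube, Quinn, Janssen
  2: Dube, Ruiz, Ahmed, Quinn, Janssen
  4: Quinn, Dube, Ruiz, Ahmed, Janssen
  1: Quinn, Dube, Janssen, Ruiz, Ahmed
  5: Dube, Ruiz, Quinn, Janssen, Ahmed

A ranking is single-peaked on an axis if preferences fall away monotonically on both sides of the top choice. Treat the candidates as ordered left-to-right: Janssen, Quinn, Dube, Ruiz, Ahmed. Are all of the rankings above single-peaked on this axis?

Axis positions: Janssen=1, Quinn=2, Dube=3, Ruiz=4, Ahmed=5.
Bloc 1 (peak Ruiz at position 4): ranking walks positions 4-5-3-2-1, expanding outward from the peak — single-peaked.
Bloc 2 (peak Ahmed at position 5): ranking walks positions 5-4-3-2-1, expanding outward from the peak — single-peaked.
Bloc 3 (peak Dube at position 3): ranking walks positions 3-4-5-2-1, expanding outward from the peak — single-peaked.
Bloc 4 (peak Quinn at position 2): ranking walks positions 2-3-4-5-1, expanding outward from the peak — single-peaked.
Bloc 5 (peak Quinn at position 2): ranking walks positions 2-3-1-4-5, expanding outward from the peak — single-peaked.
Bloc 6 (peak Dube at position 3): ranking walks positions 3-4-2-1-5, expanding outward from the peak — single-peaked.
Every ranking is single-peaked on this axis.

yes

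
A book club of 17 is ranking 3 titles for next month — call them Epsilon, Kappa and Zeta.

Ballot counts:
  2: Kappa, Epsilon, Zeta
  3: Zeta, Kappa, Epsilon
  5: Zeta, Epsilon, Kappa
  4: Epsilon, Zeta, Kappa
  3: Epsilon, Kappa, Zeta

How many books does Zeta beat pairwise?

Zeta against each rival (17 members):
Zeta vs Epsilon: Epsilon, 9–8.
Zeta vs Kappa: Zeta, 12–5.
Zeta beats Kappa; loses to Epsilon — 1 pairwise win.

1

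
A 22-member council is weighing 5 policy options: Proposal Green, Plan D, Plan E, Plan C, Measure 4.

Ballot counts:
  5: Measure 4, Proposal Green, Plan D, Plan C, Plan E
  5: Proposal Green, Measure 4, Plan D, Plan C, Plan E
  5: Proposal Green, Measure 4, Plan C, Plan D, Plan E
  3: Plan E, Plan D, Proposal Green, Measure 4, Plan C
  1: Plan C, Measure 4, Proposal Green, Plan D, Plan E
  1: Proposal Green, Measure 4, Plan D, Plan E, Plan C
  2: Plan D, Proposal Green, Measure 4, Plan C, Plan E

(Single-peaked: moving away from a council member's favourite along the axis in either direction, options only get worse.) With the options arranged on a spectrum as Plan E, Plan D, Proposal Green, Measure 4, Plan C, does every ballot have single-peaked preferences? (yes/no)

Axis positions: Plan E=1, Plan D=2, Proposal Green=3, Measure 4=4, Plan C=5.
Cluster 1 (peak Measure 4 at position 4): ranking walks positions 4-3-2-5-1, expanding outward from the peak — single-peaked.
Cluster 2 (peak Proposal Green at position 3): ranking walks positions 3-4-2-5-1, expanding outward from the peak — single-peaked.
Cluster 3 (peak Proposal Green at position 3): ranking walks positions 3-4-5-2-1, expanding outward from the peak — single-peaked.
Cluster 4 (peak Plan E at position 1): ranking walks positions 1-2-3-4-5, expanding outward from the peak — single-peaked.
Cluster 5 (peak Plan C at position 5): ranking walks positions 5-4-3-2-1, expanding outward from the peak — single-peaked.
Cluster 6 (peak Proposal Green at position 3): ranking walks positions 3-4-2-1-5, expanding outward from the peak — single-peaked.
Cluster 7 (peak Plan D at position 2): ranking walks positions 2-3-4-5-1, expanding outward from the peak — single-peaked.
Every ranking is single-peaked on this axis.

yes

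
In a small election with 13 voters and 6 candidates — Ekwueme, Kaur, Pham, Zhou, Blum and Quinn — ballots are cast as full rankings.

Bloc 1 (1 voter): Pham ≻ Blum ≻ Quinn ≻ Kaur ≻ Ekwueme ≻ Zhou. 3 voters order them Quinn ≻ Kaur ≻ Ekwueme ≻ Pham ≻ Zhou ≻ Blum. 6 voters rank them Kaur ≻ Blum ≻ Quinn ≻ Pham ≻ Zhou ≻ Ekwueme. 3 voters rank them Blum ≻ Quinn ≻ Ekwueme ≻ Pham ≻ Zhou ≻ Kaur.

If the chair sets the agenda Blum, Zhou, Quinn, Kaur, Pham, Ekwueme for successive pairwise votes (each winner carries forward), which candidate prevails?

Round 1: Blum vs Zhou — 10–3, Blum advances.
Round 2: Blum vs Quinn — 10–3, Blum advances.
Round 3: Blum vs Kaur — 4–9, Kaur advances.
Round 4: Kaur vs Pham — 9–4, Kaur advances.
Round 5: Kaur vs Ekwueme — 10–3, Kaur advances.
The agenda winner is Kaur.

Kaur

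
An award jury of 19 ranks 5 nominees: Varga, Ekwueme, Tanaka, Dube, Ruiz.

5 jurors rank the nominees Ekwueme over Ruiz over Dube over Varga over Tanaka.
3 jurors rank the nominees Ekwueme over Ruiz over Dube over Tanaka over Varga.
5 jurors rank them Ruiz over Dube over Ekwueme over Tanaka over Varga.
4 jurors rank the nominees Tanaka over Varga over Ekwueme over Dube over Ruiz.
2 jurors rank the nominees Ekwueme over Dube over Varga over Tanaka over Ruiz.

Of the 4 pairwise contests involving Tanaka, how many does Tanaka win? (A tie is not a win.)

1

Tanaka against each rival (19 jurors):
Tanaka vs Varga: Tanaka preferred on 3+5+4 = 12 ballots; Tanaka wins 12–7.
Tanaka–Ekwueme: Ekwueme 15–4.
Tanaka vs Dube: Dube wins 15–4.
Tanaka vs Ruiz: Tanaka is ranked higher on 4+2 = 6 ballots, Ruiz on 13. Ruiz wins 13–6.
Tanaka beats Varga; loses to Ekwueme, Dube, Ruiz — 1 pairwise win.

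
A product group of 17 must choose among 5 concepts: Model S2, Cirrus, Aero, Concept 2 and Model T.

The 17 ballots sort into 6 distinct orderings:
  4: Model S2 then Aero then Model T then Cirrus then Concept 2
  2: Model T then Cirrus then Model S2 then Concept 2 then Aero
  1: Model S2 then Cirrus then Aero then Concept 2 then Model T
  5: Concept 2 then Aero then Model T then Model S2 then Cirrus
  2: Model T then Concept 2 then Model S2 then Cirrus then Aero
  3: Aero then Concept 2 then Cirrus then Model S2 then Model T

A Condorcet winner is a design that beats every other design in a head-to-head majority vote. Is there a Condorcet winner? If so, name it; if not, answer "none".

Concept 2

Check each pair by majority over 17 ballots:
Model S2 vs Cirrus: 12 to 5, Model S2.
Model S2 vs Aero: Model S2 is ranked higher on 4+2+1+2 = 9 ballots, Aero on 8. Model S2 wins 9–8.
Model S2 vs Concept 2: 4+2+1 = 7 for Model S2, 10 for Concept 2 — Concept 2 by 10–7.
Model S2 vs Model T: 4+1+3 = 8 for Model S2, 9 for Model T — Model T by 9–8.
Cirrus vs Aero: Cirrus is ranked higher on 2+1+2 = 5 ballots, Aero on 12. Aero wins 12–5.
Cirrus vs Concept 2: 7 to 10, Concept 2.
Cirrus vs Model T: 1+3 = 4 for Cirrus, 13 for Model T — Model T by 13–4.
Aero vs Concept 2: 4+1+3 = 8 for Aero, 9 for Concept 2 — Concept 2 by 9–8.
Aero vs Model T: Aero is ranked higher on 4+1+5+3 = 13 ballots, Model T on 4. Aero wins 13–4.
Concept 2 vs Model T: 1+5+3 = 9 for Concept 2, 8 for Model T — Concept 2 by 9–8.
Concept 2 wins every pairwise contest, so Concept 2 is the Condorcet winner.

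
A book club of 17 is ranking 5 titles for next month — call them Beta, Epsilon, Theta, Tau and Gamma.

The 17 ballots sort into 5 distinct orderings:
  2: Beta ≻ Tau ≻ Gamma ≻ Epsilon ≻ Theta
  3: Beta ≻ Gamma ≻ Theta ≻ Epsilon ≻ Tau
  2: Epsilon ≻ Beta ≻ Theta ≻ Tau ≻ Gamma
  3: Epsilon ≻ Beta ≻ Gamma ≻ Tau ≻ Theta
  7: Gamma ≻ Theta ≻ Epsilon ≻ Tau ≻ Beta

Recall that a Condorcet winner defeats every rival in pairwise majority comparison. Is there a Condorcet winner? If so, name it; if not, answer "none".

Head-to-head results (17 members):
Beta vs Epsilon: Epsilon, 12–5.
Beta vs Theta: Beta wins 10–7.
Beta vs Tau: Beta wins 10–7.
Beta vs Gamma: Beta, 10–7.
Epsilon–Theta: Theta 10–7.
Epsilon vs Tau: Epsilon wins 15–2.
Epsilon vs Gamma: Gamma wins 12–5.
Theta vs Tau: Theta, 12–5.
Theta–Gamma: Gamma 15–2.
Tau–Gamma: Gamma 13–4.
Every book loses at least once (Beta loses to Epsilon; Epsilon loses to Theta; Theta loses to Beta; Tau loses to Beta; Gamma loses to Beta). The majority relation contains the cycle Beta → Theta → Epsilon → Beta, so there is no Condorcet winner.

none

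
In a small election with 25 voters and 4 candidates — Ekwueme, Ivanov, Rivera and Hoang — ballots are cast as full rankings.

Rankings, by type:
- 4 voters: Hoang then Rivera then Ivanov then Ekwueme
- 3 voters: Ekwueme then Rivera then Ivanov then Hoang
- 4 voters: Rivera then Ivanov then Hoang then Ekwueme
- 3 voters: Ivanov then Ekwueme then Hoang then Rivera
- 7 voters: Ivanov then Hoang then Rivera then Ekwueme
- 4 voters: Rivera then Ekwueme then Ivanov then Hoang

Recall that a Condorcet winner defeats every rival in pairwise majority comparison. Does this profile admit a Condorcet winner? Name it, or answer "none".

Head-to-head results (25 voters):
Ekwueme vs Ivanov: Ekwueme preferred on 3+4 = 7 ballots; Ivanov wins 18–7.
Ekwueme vs Rivera: 6 to 19, Rivera.
Ekwueme vs Hoang: 10 to 15, Hoang.
Ivanov vs Rivera: Ivanov preferred on 3+7 = 10 ballots; Rivera wins 15–10.
Ivanov vs Hoang: Ivanov preferred on 3+4+3+7+4 = 21 ballots; Ivanov wins 21–4.
Rivera vs Hoang: 11 to 14, Hoang.
Every candidate loses at least once (Ekwueme loses to Ivanov; Ivanov loses to Rivera; Rivera loses to Hoang; Hoang loses to Ivanov). The majority relation contains the cycle Ivanov → Hoang → Rivera → Ivanov, so there is no Condorcet winner.

none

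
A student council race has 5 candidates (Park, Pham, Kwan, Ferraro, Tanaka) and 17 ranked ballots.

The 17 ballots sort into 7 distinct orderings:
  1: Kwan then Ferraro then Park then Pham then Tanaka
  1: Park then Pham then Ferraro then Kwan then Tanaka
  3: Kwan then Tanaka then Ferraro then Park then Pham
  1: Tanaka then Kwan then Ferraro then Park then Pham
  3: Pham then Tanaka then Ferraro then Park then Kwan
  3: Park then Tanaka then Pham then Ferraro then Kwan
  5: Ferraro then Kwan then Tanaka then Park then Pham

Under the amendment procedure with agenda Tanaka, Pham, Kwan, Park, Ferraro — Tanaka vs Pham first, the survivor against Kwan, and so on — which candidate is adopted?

Round 1: Tanaka vs Pham — 12–5, Tanaka advances.
Round 2: Tanaka vs Kwan — 7–10, Kwan advances.
Round 3: Kwan vs Park — 10–7, Kwan advances.
Round 4: Kwan vs Ferraro — 5–12, Ferraro advances.
The agenda winner is Ferraro.

Ferraro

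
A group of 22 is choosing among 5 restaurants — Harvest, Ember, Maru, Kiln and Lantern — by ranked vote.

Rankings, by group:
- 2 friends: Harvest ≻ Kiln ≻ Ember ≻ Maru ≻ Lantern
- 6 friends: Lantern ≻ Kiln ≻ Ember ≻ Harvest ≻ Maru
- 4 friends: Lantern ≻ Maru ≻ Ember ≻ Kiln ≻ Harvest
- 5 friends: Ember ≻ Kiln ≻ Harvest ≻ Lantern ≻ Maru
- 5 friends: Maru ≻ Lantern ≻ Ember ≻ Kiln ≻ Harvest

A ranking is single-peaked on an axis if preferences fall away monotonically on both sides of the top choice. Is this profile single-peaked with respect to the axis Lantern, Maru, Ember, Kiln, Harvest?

no

Axis positions: Lantern=1, Maru=2, Ember=3, Kiln=4, Harvest=5.
Group 1 (peak Harvest at position 5): ranking walks positions 5-4-3-2-1, expanding outward from the peak — single-peaked.
Group 2: ranking walks positions 1-4-3-5-2; Kiln is ranked above Maru even though Maru lies between Kiln and the peak Lantern on the axis — preferences dip and rise again. Not single-peaked.
Group 3 (peak Lantern at position 1): ranking walks positions 1-2-3-4-5, expanding outward from the peak — single-peaked.
Group 4: ranking walks positions 3-4-5-1-2; Lantern is ranked above Maru even though Maru lies between Lantern and the peak Ember on the axis — preferences dip and rise again. Not single-peaked.
Group 5 (peak Maru at position 2): ranking walks positions 2-1-3-4-5, expanding outward from the peak — single-peaked.
Group 2 violates single-peakedness, so the profile is not single-peaked on this axis.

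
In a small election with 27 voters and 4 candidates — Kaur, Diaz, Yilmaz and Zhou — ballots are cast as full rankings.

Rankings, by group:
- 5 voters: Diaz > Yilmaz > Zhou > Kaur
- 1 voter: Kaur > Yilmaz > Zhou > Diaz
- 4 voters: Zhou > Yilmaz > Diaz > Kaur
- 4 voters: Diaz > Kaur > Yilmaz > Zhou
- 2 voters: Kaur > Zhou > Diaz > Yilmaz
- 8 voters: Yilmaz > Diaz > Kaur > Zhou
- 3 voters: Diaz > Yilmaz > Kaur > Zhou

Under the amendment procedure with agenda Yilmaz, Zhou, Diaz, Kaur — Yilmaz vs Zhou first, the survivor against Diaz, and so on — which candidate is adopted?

Diaz

Round 1: Yilmaz vs Zhou — 21–6, Yilmaz advances.
Round 2: Yilmaz vs Diaz — 13–14, Diaz advances.
Round 3: Diaz vs Kaur — 24–3, Diaz advances.
The agenda winner is Diaz.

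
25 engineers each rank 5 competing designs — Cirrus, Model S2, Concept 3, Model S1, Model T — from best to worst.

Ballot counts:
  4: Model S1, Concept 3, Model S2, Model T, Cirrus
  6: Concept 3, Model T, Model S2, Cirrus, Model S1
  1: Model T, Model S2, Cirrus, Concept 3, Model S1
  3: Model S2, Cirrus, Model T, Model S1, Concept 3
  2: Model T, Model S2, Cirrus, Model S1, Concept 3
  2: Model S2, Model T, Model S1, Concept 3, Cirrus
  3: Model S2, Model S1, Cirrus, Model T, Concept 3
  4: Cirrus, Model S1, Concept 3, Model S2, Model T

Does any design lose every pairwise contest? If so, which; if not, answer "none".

Head-to-head results (25 engineers):
Cirrus vs Model S2: Model S2 wins 21–4.
Cirrus–Concept 3: Cirrus 13–12.
Cirrus–Model S1: Cirrus 16–9.
Cirrus vs Model T: Model T, 15–10.
Model S2 vs Concept 3: 11 to 14, Concept 3.
Model S2 vs Model S1: Model S2 preferred on 6+1+3+2+2+3 = 17 ballots; Model S2 wins 17–8.
Model S2 vs Model T: Model S2 wins 16–9.
Concept 3 vs Model S1: Model S1 wins 18–7.
Concept 3 vs Model T: Concept 3 preferred on 4+6+4 = 14 ballots; Concept 3 wins 14–11.
Model S1 vs Model T: Model T wins 14–11.
Each design has at least one pairwise win (Cirrus beats Concept 3; Model S2 beats Cirrus; Concept 3 beats Model S2; Model S1 beats Concept 3; Model T beats Cirrus) — no Condorcet loser.

none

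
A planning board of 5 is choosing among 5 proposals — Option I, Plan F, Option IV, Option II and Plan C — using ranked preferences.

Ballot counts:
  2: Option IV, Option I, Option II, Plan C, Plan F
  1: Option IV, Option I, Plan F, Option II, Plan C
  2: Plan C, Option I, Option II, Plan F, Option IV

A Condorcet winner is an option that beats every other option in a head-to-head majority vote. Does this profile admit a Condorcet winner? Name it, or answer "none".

Option IV

Head-to-head results (5 council members):
Option I vs Plan F: Option I is ranked higher on 2+1+2 = 5 ballots, Plan F on 0. Option I wins 5–0.
Option I vs Option IV: 2 to 3, Option IV.
Option I vs Option II: Option I is ranked higher on 2+1+2 = 5 ballots, Option II on 0. Option I wins 5–0.
Option I vs Plan C: Option I preferred on 2+1 = 3 ballots; Option I wins 3–2.
Plan F vs Option IV: 2 for Plan F, 3 for Option IV — Option IV by 3–2.
Plan F vs Option II: 1 for Plan F, 4 for Option II — Option II by 4–1.
Plan F vs Plan C: Plan F is ranked higher on 1 ballot, Plan C on 4. Plan C wins 4–1.
Option IV vs Option II: Option IV is ranked higher on 2+1 = 3 ballots, Option II on 2. Option IV wins 3–2.
Option IV vs Plan C: Option IV preferred on 2+1 = 3 ballots; Option IV wins 3–2.
Option II vs Plan C: Option II preferred on 2+1 = 3 ballots; Option II wins 3–2.
Option IV defeats every rival head-to-head and is the Condorcet winner.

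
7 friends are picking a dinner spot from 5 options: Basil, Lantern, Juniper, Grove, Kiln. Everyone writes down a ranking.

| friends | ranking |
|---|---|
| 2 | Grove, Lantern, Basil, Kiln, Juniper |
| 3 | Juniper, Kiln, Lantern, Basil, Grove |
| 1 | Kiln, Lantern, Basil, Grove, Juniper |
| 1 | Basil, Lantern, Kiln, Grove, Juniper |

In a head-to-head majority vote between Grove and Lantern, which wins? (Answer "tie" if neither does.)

Ballots ranking Grove above Lantern: 2.
Ballots ranking Lantern above Grove: 7 − 2 = 5.
Lantern wins the head-to-head 5–2.

Lantern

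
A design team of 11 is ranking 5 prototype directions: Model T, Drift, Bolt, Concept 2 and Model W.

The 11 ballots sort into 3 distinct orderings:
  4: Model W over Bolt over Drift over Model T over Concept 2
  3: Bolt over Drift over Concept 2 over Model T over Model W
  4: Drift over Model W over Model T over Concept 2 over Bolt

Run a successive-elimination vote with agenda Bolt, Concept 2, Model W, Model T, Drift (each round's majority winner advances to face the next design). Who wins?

Drift

Round 1: Bolt vs Concept 2 — 7–4, Bolt advances.
Round 2: Bolt vs Model W — 3–8, Model W advances.
Round 3: Model W vs Model T — 8–3, Model W advances.
Round 4: Model W vs Drift — 4–7, Drift advances.
The agenda winner is Drift.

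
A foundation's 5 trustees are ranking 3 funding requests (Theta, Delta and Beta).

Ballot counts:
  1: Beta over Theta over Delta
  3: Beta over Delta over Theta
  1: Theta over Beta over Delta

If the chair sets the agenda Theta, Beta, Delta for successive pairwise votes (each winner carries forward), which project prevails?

Beta

Round 1: Theta vs Beta — 1–4, Beta advances.
Round 2: Beta vs Delta — 5–0, Beta advances.
The agenda winner is Beta.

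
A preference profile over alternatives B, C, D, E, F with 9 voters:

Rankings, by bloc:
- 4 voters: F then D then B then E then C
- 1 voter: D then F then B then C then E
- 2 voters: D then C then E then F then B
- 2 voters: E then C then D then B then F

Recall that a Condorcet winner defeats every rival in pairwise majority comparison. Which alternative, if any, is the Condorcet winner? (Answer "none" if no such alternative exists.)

Check each pair by majority over 9 ballots:
B vs C: B wins 5–4.
B–D: D 9–0.
B vs E: B, 5–4.
B vs F: F, 7–2.
C vs D: D wins 7–2.
C vs E: E wins 6–3.
C vs F: F wins 5–4.
D vs E: D, 7–2.
D–F: D 5–4.
E–F: F 5–4.
Only D has no losses; D is the Condorcet winner.

D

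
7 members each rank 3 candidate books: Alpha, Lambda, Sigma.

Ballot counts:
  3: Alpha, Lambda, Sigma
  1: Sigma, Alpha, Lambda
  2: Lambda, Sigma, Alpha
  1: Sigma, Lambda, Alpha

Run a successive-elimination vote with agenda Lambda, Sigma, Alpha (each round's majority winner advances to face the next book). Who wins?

Round 1: Lambda vs Sigma — 5–2, Lambda advances.
Round 2: Lambda vs Alpha — 3–4, Alpha advances.
Alpha survives the agenda.

Alpha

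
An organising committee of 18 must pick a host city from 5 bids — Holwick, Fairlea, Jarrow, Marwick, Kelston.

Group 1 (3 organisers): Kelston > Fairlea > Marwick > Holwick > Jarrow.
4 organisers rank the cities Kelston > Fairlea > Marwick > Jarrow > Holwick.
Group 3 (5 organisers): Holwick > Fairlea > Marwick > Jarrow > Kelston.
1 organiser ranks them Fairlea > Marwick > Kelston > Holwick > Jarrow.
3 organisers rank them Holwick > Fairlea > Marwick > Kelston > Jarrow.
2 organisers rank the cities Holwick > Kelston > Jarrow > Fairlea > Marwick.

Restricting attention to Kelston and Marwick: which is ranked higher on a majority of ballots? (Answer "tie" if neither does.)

Ballots ranking Kelston above Marwick: 3 + 4 + 2 = 9.
Ballots ranking Marwick above Kelston: 18 − 9 = 9.
9–9: the pair ties.

tie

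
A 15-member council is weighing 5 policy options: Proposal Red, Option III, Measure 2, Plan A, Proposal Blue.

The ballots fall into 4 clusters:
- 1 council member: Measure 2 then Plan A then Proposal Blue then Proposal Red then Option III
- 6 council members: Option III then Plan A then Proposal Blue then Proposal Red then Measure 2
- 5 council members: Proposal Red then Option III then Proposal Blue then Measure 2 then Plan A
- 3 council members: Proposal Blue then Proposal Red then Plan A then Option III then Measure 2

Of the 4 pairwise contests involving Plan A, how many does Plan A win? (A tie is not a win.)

Plan A against each rival (15 council members):
Plan A vs Proposal Red: 7 to 8, Proposal Red.
Plan A–Option III: Option III 11–4.
Plan A vs Measure 2: Plan A is ranked higher on 6+3 = 9 ballots, Measure 2 on 6. Plan A wins 9–6.
Plan A vs Proposal Blue: Plan A is ranked higher on 1+6 = 7 ballots, Proposal Blue on 8. Proposal Blue wins 8–7.
Plan A beats Measure 2; loses to Proposal Red, Option III, Proposal Blue — 1 pairwise win.

1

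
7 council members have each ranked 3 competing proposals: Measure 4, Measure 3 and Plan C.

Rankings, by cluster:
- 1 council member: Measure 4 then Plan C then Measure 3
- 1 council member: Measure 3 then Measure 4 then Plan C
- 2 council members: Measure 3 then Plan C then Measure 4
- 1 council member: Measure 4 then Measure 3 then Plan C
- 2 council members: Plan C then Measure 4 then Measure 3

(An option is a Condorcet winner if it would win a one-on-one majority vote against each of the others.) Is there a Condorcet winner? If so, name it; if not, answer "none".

none

Head-to-head results (7 council members):
Measure 4–Measure 3: Measure 4 4–3.
Measure 4 vs Plan C: Plan C wins 4–3.
Measure 3 vs Plan C: 4 to 3, Measure 3.
Each option drops at least one matchup (Measure 4 loses to Plan C; Measure 3 loses to Measure 4; Plan C loses to Measure 3); the cycle Measure 4 → Measure 3 → Plan C → Measure 4 rules out a Condorcet winner.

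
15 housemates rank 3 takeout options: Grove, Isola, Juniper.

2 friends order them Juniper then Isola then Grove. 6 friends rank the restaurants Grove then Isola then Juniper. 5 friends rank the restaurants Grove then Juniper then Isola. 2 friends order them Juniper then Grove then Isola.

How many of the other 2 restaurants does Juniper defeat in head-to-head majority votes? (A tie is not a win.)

Juniper against each rival (15 friends):
Juniper vs Grove: Grove, 11–4.
Juniper vs Isola: Juniper preferred on 2+5+2 = 9 ballots; Juniper wins 9–6.
Juniper beats Isola; loses to Grove — 1 pairwise win.

1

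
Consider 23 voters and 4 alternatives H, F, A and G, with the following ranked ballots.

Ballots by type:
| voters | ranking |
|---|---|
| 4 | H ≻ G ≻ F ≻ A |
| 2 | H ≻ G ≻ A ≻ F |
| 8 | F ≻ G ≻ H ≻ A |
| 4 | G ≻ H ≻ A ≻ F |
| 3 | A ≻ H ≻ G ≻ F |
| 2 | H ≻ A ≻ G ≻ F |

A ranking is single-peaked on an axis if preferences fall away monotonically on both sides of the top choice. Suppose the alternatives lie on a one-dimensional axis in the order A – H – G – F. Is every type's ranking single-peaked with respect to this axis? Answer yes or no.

Axis positions: A=1, H=2, G=3, F=4.
Type 1 (peak H at position 2): ranking walks positions 2-3-4-1, expanding outward from the peak — single-peaked.
Type 2 (peak H at position 2): ranking walks positions 2-3-1-4, expanding outward from the peak — single-peaked.
Type 3 (peak F at position 4): ranking walks positions 4-3-2-1, expanding outward from the peak — single-peaked.
Type 4 (peak G at position 3): ranking walks positions 3-2-1-4, expanding outward from the peak — single-peaked.
Type 5 (peak A at position 1): ranking walks positions 1-2-3-4, expanding outward from the peak — single-peaked.
Type 6 (peak H at position 2): ranking walks positions 2-1-3-4, expanding outward from the peak — single-peaked.
Every ranking is single-peaked on this axis.

yes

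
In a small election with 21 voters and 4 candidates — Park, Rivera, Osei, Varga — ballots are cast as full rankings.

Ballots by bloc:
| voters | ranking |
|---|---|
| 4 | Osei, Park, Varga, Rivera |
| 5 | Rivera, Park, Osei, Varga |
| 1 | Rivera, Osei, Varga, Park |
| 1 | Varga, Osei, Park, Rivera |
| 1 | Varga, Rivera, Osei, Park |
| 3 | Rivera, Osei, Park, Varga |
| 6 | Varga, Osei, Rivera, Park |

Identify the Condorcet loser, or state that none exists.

none

Head-to-head results (21 voters):
Park vs Rivera: Park is ranked higher on 4+1 = 5 ballots, Rivera on 16. Rivera wins 16–5.
Park vs Osei: Osei, 16–5.
Park vs Varga: Park is ranked higher on 4+5+3 = 12 ballots, Varga on 9. Park wins 12–9.
Rivera vs Osei: Osei wins 11–10.
Rivera vs Varga: Varga wins 12–9.
Osei vs Varga: 13 to 8, Osei.
No candidate is winless: Park beats Varga; Rivera beats Park; Osei beats Park; Varga beats Rivera. There is no Condorcet loser.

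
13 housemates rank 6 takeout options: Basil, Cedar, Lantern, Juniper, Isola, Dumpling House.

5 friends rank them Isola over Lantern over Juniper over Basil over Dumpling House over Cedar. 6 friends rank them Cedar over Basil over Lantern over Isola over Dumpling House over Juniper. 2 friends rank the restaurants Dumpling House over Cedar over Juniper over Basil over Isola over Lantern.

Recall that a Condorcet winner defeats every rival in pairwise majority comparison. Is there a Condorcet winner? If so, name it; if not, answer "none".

Pairwise majorities:
Basil vs Cedar: Cedar, 8–5.
Basil vs Lantern: Basil preferred on 6+2 = 8 ballots; Basil wins 8–5.
Basil vs Juniper: Basil is ranked higher on 6 ballots, Juniper on 7. Juniper wins 7–6.
Basil vs Isola: Basil wins 8–5.
Basil–Dumpling House: Basil 11–2.
Cedar vs Lantern: 8 to 5, Cedar.
Cedar vs Juniper: 6+2 = 8 for Cedar, 5 for Juniper — Cedar by 8–5.
Cedar–Isola: Cedar 8–5.
Cedar vs Dumpling House: Cedar is ranked higher on 6 ballots, Dumpling House on 7. Dumpling House wins 7–6.
Lantern vs Juniper: Lantern, 11–2.
Lantern vs Isola: 6 for Lantern, 7 for Isola — Isola by 7–6.
Lantern vs Dumpling House: Lantern, 11–2.
Juniper vs Isola: Isola wins 11–2.
Juniper vs Dumpling House: 5 for Juniper, 8 for Dumpling House — Dumpling House by 8–5.
Isola vs Dumpling House: 11 to 2, Isola.
Every restaurant loses at least once (Basil loses to Cedar; Cedar loses to Dumpling House; Lantern loses to Basil; Juniper loses to Cedar; Isola loses to Basil; Dumpling House loses to Basil). The majority relation contains the cycle Basil → Lantern → Juniper → Basil, so there is no Condorcet winner.

none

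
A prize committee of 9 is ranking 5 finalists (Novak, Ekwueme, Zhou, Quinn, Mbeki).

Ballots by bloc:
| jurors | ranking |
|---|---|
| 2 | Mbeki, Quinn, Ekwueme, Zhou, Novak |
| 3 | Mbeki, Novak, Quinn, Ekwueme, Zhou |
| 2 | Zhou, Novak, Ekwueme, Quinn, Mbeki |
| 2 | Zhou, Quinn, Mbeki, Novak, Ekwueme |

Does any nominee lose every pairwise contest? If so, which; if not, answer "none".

none

Pairwise majorities:
Novak vs Ekwueme: Novak wins 7–2.
Novak vs Zhou: 3 for Novak, 6 for Zhou — Zhou by 6–3.
Novak–Quinn: Novak 5–4.
Novak vs Mbeki: 2 to 7, Mbeki.
Ekwueme vs Zhou: Ekwueme wins 5–4.
Ekwueme–Quinn: Quinn 7–2.
Ekwueme vs Mbeki: Ekwueme preferred on 2 ballots; Mbeki wins 7–2.
Zhou vs Quinn: Zhou is ranked higher on 2+2 = 4 ballots, Quinn on 5. Quinn wins 5–4.
Zhou vs Mbeki: Mbeki, 5–4.
Quinn vs Mbeki: 2+2 = 4 for Quinn, 5 for Mbeki — Mbeki by 5–4.
Each nominee has at least one pairwise win (Novak beats Ekwueme; Ekwueme beats Zhou; Zhou beats Novak; Quinn beats Ekwueme; Mbeki beats Novak) — no Condorcet loser.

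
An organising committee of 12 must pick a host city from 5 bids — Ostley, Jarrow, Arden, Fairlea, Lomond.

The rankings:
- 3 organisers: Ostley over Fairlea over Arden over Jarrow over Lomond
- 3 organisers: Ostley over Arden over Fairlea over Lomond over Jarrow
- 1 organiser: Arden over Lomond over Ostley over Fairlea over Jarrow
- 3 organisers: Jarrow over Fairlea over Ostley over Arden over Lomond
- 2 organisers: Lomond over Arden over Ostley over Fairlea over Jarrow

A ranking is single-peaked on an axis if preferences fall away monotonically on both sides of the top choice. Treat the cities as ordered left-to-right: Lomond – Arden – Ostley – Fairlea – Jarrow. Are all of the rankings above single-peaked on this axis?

Axis positions: Lomond=1, Arden=2, Ostley=3, Fairlea=4, Jarrow=5.
Group 1 (peak Ostley at position 3): ranking walks positions 3-4-2-5-1, expanding outward from the peak — single-peaked.
Group 2 (peak Ostley at position 3): ranking walks positions 3-2-4-1-5, expanding outward from the peak — single-peaked.
Group 3 (peak Arden at position 2): ranking walks positions 2-1-3-4-5, expanding outward from the peak — single-peaked.
Group 4 (peak Jarrow at position 5): ranking walks positions 5-4-3-2-1, expanding outward from the peak — single-peaked.
Group 5 (peak Lomond at position 1): ranking walks positions 1-2-3-4-5, expanding outward from the peak — single-peaked.
Every ranking is single-peaked on this axis.

yes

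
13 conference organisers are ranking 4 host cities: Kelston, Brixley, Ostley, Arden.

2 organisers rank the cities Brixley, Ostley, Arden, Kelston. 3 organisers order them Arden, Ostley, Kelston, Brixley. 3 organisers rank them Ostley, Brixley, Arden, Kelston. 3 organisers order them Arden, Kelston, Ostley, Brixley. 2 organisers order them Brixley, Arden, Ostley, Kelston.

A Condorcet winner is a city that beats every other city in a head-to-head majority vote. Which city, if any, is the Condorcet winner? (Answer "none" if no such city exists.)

none

Head-to-head results (13 organisers):
Kelston–Brixley: Brixley 7–6.
Kelston vs Ostley: 3 for Kelston, 10 for Ostley — Ostley by 10–3.
Kelston vs Arden: Kelston is ranked higher on 0 ballots, Arden on 13. Arden wins 13–0.
Brixley vs Ostley: Brixley preferred on 2+2 = 4 ballots; Ostley wins 9–4.
Brixley vs Arden: Brixley, 7–6.
Ostley vs Arden: 2+3 = 5 for Ostley, 8 for Arden — Arden by 8–5.
Each city drops at least one matchup (Kelston loses to Brixley; Brixley loses to Ostley; Ostley loses to Arden; Arden loses to Brixley); the cycle Brixley beats Arden beats Ostley beats Brixley rules out a Condorcet winner.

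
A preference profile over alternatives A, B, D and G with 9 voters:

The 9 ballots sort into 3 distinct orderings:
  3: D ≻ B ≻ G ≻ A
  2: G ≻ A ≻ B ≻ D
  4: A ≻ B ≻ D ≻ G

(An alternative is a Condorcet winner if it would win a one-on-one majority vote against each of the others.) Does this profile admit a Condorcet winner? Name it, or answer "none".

none

Check each pair by majority over 9 ballots:
A vs B: A wins 6–3.
A–D: A 6–3.
A–G: G 5–4.
B vs D: B, 6–3.
B–G: B 7–2.
D vs G: D wins 7–2.
Each alternative drops at least one matchup (A loses to G; B loses to A; D loses to A; G loses to B); the cycle A → B → G → A rules out a Condorcet winner.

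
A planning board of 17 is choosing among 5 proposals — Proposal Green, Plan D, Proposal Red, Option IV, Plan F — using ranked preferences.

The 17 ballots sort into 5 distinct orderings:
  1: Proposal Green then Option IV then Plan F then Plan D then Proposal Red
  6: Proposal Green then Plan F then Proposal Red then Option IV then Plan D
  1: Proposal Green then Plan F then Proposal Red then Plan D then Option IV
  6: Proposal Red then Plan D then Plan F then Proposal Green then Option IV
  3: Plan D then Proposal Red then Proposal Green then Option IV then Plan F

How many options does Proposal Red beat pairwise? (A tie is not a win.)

4

Proposal Red against each rival (17 council members):
Proposal Red vs Proposal Green: Proposal Red preferred on 6+3 = 9 ballots; Proposal Red wins 9–8.
Proposal Red vs Plan D: Proposal Red, 13–4.
Proposal Red–Option IV: Proposal Red 16–1.
Proposal Red vs Plan F: Proposal Red is ranked higher on 6+3 = 9 ballots, Plan F on 8. Proposal Red wins 9–8.
Proposal Red beats Proposal Green, Plan D, Option IV, Plan F — 4 pairwise wins.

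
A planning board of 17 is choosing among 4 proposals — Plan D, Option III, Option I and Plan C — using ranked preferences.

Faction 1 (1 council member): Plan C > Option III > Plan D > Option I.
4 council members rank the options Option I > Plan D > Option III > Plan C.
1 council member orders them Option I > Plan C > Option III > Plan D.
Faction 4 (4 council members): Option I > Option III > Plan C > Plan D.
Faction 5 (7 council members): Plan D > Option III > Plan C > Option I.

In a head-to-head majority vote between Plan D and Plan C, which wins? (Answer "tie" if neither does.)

Plan D

Ballots ranking Plan D above Plan C: 4 + 7 = 11.
Ballots ranking Plan C above Plan D: 17 − 11 = 6.
Plan D wins the head-to-head 11–6.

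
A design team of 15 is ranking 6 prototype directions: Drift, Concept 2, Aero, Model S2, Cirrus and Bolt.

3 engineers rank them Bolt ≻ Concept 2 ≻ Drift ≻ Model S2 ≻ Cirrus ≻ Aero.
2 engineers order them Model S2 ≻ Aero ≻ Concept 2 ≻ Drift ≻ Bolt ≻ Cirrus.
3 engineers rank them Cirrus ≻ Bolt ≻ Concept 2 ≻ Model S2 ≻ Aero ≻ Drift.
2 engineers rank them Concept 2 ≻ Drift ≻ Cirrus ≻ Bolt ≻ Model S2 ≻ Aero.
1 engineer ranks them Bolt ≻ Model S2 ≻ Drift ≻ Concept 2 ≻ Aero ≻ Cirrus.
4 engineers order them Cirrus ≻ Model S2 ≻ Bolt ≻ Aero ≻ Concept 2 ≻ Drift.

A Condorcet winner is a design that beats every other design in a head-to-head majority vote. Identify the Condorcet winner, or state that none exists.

Head-to-head results (15 engineers):
Drift vs Concept 2: Concept 2, 14–1.
Drift vs Aero: Aero, 9–6.
Drift vs Model S2: Model S2, 10–5.
Drift vs Cirrus: Drift, 8–7.
Drift vs Bolt: Bolt, 11–4.
Concept 2 vs Aero: Concept 2, 9–6.
Concept 2–Model S2: Concept 2 8–7.
Concept 2–Cirrus: Concept 2 8–7.
Concept 2–Bolt: Bolt 11–4.
Aero vs Model S2: Model S2 wins 15–0.
Aero–Cirrus: Cirrus 12–3.
Aero vs Bolt: Bolt wins 13–2.
Model S2 vs Cirrus: Cirrus wins 9–6.
Model S2 vs Bolt: Bolt wins 9–6.
Cirrus vs Bolt: Cirrus wins 9–6.
Each design drops at least one matchup (Drift loses to Concept 2; Concept 2 loses to Bolt; Aero loses to Concept 2; Model S2 loses to Concept 2; Cirrus loses to Drift; Bolt loses to Cirrus); the cycle Drift > Cirrus > Aero > Drift rules out a Condorcet winner.

none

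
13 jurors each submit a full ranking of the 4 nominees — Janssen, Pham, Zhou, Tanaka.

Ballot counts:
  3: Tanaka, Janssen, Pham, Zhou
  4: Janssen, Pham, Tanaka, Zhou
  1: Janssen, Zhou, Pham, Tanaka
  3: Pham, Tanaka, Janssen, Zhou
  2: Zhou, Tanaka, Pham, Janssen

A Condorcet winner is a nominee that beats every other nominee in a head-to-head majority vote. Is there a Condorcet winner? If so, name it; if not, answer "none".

Head-to-head results (13 jurors):
Janssen–Pham: Janssen 8–5.
Janssen–Zhou: Janssen 11–2.
Janssen–Tanaka: Tanaka 8–5.
Pham vs Zhou: Pham, 10–3.
Pham–Tanaka: Pham 8–5.
Zhou vs Tanaka: Tanaka wins 10–3.
No nominee is unbeaten: Janssen loses to Tanaka; Pham loses to Janssen; Zhou loses to Janssen; Tanaka loses to Pham. In particular Janssen > Pham > Tanaka > Janssen is a majority cycle — no Condorcet winner exists.

none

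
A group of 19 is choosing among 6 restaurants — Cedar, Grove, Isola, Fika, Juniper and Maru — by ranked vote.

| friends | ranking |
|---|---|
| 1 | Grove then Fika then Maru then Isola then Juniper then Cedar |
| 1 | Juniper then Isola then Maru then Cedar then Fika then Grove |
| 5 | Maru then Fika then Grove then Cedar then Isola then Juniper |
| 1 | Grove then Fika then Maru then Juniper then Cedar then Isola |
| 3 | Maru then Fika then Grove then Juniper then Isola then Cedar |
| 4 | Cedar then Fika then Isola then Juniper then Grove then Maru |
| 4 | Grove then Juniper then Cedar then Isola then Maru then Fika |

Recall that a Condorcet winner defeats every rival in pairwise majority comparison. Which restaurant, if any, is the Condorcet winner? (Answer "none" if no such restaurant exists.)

Check each pair by majority over 19 ballots:
Cedar vs Grove: 1+4 = 5 for Cedar, 14 for Grove — Grove by 14–5.
Cedar vs Isola: Cedar wins 14–5.
Cedar–Fika: Fika 10–9.
Cedar vs Juniper: Juniper wins 10–9.
Cedar vs Maru: Cedar preferred on 4+4 = 8 ballots; Maru wins 11–8.
Grove vs Isola: Grove wins 14–5.
Grove vs Fika: 6 to 13, Fika.
Grove vs Juniper: Grove preferred on 1+5+1+3+4 = 14 ballots; Grove wins 14–5.
Grove–Maru: Grove 10–9.
Isola vs Fika: 5 to 14, Fika.
Isola–Juniper: Isola 10–9.
Isola vs Maru: Maru wins 10–9.
Fika vs Juniper: Fika wins 14–5.
Fika vs Maru: 1+1+4 = 6 for Fika, 13 for Maru — Maru by 13–6.
Juniper vs Maru: Maru wins 10–9.
Each restaurant drops at least one matchup (Cedar loses to Grove; Grove loses to Fika; Isola loses to Cedar; Fika loses to Maru; Juniper loses to Grove; Maru loses to Grove); the cycle Cedar → Isola → Juniper → Cedar rules out a Condorcet winner.

none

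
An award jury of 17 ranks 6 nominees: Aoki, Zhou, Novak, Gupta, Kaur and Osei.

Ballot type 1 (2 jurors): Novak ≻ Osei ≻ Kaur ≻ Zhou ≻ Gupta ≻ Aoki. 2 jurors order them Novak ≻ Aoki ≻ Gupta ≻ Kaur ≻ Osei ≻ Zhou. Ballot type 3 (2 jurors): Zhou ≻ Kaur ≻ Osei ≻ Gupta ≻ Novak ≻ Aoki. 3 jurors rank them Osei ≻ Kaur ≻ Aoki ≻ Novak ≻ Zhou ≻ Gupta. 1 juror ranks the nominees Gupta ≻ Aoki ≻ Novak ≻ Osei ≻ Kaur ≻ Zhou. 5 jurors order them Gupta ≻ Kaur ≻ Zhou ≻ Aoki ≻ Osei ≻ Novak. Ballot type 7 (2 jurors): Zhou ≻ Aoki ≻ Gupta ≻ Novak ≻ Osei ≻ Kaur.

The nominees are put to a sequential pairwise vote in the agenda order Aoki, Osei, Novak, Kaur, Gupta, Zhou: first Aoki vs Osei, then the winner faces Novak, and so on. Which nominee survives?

Round 1: Aoki vs Osei — 10–7, Aoki advances.
Round 2: Aoki vs Novak — 11–6, Aoki advances.
Round 3: Aoki vs Kaur — 5–12, Kaur advances.
Round 4: Kaur vs Gupta — 7–10, Gupta advances.
Round 5: Gupta vs Zhou — 8–9, Zhou advances.
Zhou survives the agenda.

Zhou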